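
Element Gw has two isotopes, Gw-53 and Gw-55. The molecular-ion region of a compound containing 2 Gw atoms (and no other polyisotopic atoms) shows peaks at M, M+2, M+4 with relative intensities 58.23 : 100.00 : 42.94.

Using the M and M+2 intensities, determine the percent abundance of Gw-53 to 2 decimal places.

53.80%

Write p for the Gw-53 fraction. I(M+2)/I(M) = [C(2,1)·p^1·(1−p)] / p^2 = 2·(1−p)/p = 100.00/58.23 = 1.7173
(1−p)/p = 1.7173/2 = 0.8587  ⇒  p = 1/(1 + 0.8587) = 0.5380
Gw-53: 53.80%, Gw-55: 46.20%.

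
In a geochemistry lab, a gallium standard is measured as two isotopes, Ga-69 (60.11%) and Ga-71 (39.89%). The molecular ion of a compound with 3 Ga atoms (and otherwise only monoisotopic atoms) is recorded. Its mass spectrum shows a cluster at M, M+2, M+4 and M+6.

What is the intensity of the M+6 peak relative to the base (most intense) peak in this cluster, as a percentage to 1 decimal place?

Term probabilities: M 0.2172, M+2 0.4324, M+4 0.2869, M+6 0.0635. Base peak = M+2.
P(M+2) = C(3,1) × 0.6011^2 × 0.3989^1 = 3 × 0.36132121 × 0.3989 = 0.432393 (base)
P(M+6) = C(3,3) × 0.6011^0 × 0.3989^3 = 1 × 1.0000 × 0.06347345 = 0.063473
Relative intensity = 0.063473 / 0.432393 × 100 = 14.7

14.7%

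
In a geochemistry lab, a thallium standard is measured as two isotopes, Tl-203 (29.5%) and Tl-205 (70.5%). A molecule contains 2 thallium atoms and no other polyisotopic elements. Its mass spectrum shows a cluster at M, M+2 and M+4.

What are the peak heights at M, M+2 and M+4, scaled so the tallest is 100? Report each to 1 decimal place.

17.5 : 83.7 : 100.0

Expanding (0.295 + 0.705)^2:
P(M) = 0.295^2 = 0.087025
P(M+2) = 2 × 0.295^1 × 0.705^1 = 0.415950
P(M+4) = 0.705^2 = 0.497025
The M+4 peak is largest (0.497025); scaling to 100 gives 17.5 : 83.7 : 100.0.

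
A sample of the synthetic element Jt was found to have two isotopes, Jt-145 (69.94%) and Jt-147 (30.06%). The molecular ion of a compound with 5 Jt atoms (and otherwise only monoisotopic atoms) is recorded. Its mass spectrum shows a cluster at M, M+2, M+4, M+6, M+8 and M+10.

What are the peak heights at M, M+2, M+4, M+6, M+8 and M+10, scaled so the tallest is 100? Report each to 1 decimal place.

46.5 : 100.0 : 86.0 : 36.9 : 7.9 : 0.7

The 5 Jt atoms are independent, so intensities follow the terms of (0.6994 + 0.3006)^5.
P(M) = 0.6994^5 = 0.167351
P(M+2) = 5 × 0.6994^4 × 0.3006^1 = 0.359635
P(M+4) = 10 × 0.6994^3 × 0.3006^2 = 0.309140
P(M+6) = 10 × 0.6994^2 × 0.3006^3 = 0.132867
P(M+8) = 5 × 0.6994^1 × 0.3006^4 = 0.028553
P(M+10) = 0.3006^5 = 0.002454
The M+2 peak is largest (0.359635); scaling to 100 gives 46.5 : 100.0 : 86.0 : 36.9 : 7.9 : 0.7.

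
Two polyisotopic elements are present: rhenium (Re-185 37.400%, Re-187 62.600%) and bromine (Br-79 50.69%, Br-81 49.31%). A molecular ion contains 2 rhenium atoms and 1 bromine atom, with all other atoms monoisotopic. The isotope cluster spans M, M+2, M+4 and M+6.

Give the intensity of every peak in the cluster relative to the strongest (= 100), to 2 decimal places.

16.51 : 71.32 : 100.00 : 44.99

Rhenium pattern (n=2): 0.139876 : 0.468248 : 0.391876
Bromine pattern (n=1): 0.5069 : 0.4931
Convolve the two distributions (both contribute in 2-u steps):
  M: 0.139876×0.5069 = 0.070903
  M+2: 0.139876×0.4931 + 0.468248×0.5069 = 0.306328
  M+4: 0.468248×0.4931 + 0.391876×0.5069 = 0.429535
  M+6: 0.391876×0.4931 = 0.193234
Scale to base peak (0.429535) = 100: 16.51 : 71.32 : 100.00 : 44.99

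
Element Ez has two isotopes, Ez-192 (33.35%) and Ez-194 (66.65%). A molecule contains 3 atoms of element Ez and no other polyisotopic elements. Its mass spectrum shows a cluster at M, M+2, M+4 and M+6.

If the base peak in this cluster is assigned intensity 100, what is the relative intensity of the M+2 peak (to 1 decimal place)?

(0.3335 + 0.6665)^3 gives M 0.0371, M+2 0.2224, M+4 0.4444, M+6 0.2961; the largest is M+4.
P(M+4) = C(3,2) × 0.3335^1 × 0.6665^2 = 3 × 0.3335 × 0.44422225 = 0.444444 (base)
P(M+2) = C(3,1) × 0.3335^2 × 0.6665^1 = 3 × 0.11122225 × 0.6665 = 0.222389
Relative intensity = 0.222389 / 0.444444 × 100 = 50.0

50.0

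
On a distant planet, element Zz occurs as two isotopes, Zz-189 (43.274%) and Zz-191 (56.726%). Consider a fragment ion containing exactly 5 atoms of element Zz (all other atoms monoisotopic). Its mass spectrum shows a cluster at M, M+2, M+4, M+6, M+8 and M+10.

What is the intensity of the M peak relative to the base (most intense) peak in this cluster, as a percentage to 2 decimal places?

(0.43274 + 0.56726)^5 gives M 0.0152, M+2 0.0995, M+4 0.2608, M+6 0.3418, M+8 0.2240, M+10 0.0587; the largest is M+6.
P(M+6) = C(5,3) × 0.43274^2 × 0.56726^3 = 10 × 0.18726391 × 0.18253514 = 0.341822 (base)
P(M) = C(5,0) × 0.43274^5 × 0.56726^0 = 1 × 0.01517523 × 1.0000 = 0.015175
Relative intensity = 0.015175 / 0.341822 × 100 = 4.44

4.44%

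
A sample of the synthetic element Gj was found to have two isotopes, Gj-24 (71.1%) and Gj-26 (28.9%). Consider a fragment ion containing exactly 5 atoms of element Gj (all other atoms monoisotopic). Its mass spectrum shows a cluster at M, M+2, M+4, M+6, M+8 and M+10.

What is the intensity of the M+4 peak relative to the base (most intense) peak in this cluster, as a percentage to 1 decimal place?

(0.711 + 0.289)^5 gives M 0.1817, M+2 0.3693, M+4 0.3002, M+6 0.1220, M+8 0.0248, M+10 0.0020; the largest is M+2.
P(M+2) = C(5,1) × 0.711^4 × 0.289^1 = 5 × 0.25555148 × 0.2890 = 0.369272 (base)
P(M+4) = C(5,2) × 0.711^3 × 0.289^2 = 10 × 0.35942543 × 0.083521 = 0.300196
Relative intensity = 0.300196 / 0.369272 × 100 = 81.3

81.3%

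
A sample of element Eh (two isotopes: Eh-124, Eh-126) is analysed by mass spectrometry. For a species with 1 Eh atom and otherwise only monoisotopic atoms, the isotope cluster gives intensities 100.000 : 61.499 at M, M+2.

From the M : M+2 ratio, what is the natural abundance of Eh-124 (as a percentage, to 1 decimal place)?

61.9%

Let p = fractional abundance of Eh-124. I(M+2)/I(M) = [C(1,1)·p^0·(1−p)] / p^1 = 1·(1−p)/p = 61.499/100.000 = 0.6150
(1−p)/p = 0.6150/1 = 0.6150  ⇒  p = 1/(1 + 0.6150) = 0.6192
Eh-124: 61.9%, Eh-126: 38.1%.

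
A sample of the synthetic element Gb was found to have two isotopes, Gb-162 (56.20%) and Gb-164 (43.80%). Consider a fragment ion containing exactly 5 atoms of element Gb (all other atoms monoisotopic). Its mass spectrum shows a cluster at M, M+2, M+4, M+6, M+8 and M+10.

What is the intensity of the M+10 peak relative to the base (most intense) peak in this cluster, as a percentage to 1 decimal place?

4.7%

Term probabilities: M 0.0561, M+2 0.2185, M+4 0.3405, M+6 0.2654, M+8 0.1034, M+10 0.0161. Base peak = M+4.
P(M+4) = C(5,2) × 0.5620^3 × 0.4380^2 = 10 × 0.17750433 × 0.191844 = 0.340531 (base)
P(M+10) = C(5,5) × 0.5620^0 × 0.4380^5 = 1 × 1.0000 × 0.0161202 = 0.016120
Relative intensity = 0.016120 / 0.340531 × 100 = 4.7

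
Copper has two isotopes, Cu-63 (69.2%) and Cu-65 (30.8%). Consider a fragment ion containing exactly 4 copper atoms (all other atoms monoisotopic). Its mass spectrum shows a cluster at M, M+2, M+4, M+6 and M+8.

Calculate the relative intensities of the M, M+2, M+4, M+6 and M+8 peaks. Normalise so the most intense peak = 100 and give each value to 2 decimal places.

56.17 : 100.00 : 66.76 : 19.81 : 2.20

The 4 Cu atoms are independent, so intensities follow the terms of (0.692 + 0.308)^4.
P(M) = 0.692^4 = 0.229311
P(M+2) = 4 × 0.692^3 × 0.308^1 = 0.408253
P(M+4) = 6 × 0.692^2 × 0.308^2 = 0.272562
P(M+6) = 4 × 0.692^1 × 0.308^3 = 0.080876
P(M+8) = 0.308^4 = 0.008999
The M+2 peak is largest (0.408253); scaling to 100 gives 56.17 : 100.00 : 66.76 : 19.81 : 2.20.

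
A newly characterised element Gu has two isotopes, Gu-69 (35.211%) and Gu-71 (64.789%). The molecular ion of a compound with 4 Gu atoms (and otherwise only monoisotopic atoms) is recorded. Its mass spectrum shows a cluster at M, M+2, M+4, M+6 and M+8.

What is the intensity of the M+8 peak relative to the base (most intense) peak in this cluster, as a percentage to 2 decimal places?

Binomial terms of (0.35211 + 0.64789)^4: M 0.0154, M+2 0.1131, M+4 0.3123, M+6 0.3830, M+8 0.1762 → M+6 is the base peak.
P(M+6) = C(4,3) × 0.35211^1 × 0.64789^3 = 4 × 0.35211 × 0.27195925 = 0.383038 (base)
P(M+8) = C(4,4) × 0.35211^0 × 0.64789^4 = 1 × 1.0000 × 0.17619968 = 0.176200
Relative intensity = 0.176200 / 0.383038 × 100 = 46.00

46.00%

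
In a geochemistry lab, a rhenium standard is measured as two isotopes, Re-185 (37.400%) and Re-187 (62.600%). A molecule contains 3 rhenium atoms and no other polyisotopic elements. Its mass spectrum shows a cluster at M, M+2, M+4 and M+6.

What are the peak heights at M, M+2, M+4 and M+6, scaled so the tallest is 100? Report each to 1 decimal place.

The 3 Re atoms are independent, so intensities follow the terms of (0.37400 + 0.62600)^3.
P(M) = 0.37400^3 = 0.052314
P(M+2) = 3 × 0.37400^2 × 0.62600^1 = 0.262687
P(M+4) = 3 × 0.37400^1 × 0.62600^2 = 0.439685
P(M+6) = 0.62600^3 = 0.245314
The M+4 peak is largest (0.439685); scaling to 100 gives 11.9 : 59.7 : 100.0 : 55.8.

11.9 : 59.7 : 100.0 : 55.8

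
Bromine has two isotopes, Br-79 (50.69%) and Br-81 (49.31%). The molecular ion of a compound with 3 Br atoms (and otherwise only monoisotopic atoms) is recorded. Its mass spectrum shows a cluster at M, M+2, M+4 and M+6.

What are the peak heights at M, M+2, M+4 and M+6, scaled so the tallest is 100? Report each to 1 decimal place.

Each Br atom is independently Br-79 (p = 0.5069) or Br-81 (q = 0.4931); the cluster is the binomial expansion (p + q)^3.
P(M) = 0.5069^3 = 0.130247
P(M+2) = 3 × 0.5069^2 × 0.4931^1 = 0.380103
P(M+4) = 3 × 0.5069^1 × 0.4931^2 = 0.369755
P(M+6) = 0.4931^3 = 0.119896
The M+2 peak is largest (0.380103); scaling to 100 gives 34.3 : 100.0 : 97.3 : 31.5.

34.3 : 100.0 : 97.3 : 31.5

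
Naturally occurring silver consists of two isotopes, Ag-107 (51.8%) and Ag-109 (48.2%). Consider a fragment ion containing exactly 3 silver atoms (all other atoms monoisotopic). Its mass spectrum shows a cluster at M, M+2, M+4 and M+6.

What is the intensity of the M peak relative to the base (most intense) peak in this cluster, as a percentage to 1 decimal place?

Term probabilities: M 0.1390, M+2 0.3880, M+4 0.3610, M+6 0.1120. Base peak = M+2.
P(M+2) = C(3,1) × 0.518^2 × 0.482^1 = 3 × 0.268324 × 0.4820 = 0.387997 (base)
P(M) = C(3,0) × 0.518^3 × 0.482^0 = 1 × 0.13899183 × 1.0000 = 0.138992
Relative intensity = 0.138992 / 0.387997 × 100 = 35.8

35.8%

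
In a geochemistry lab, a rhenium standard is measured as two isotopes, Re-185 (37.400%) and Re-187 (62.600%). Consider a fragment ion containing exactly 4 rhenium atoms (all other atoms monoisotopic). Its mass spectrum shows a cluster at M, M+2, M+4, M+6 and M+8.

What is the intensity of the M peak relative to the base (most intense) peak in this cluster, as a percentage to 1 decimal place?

Binomial terms of (0.37400 + 0.62600)^4: M 0.0196, M+2 0.1310, M+4 0.3289, M+6 0.3670, M+8 0.1536 → M+6 is the base peak.
P(M+6) = C(4,3) × 0.37400^1 × 0.62600^3 = 4 × 0.3740 × 0.24531438 = 0.366990 (base)
P(M) = C(4,0) × 0.37400^4 × 0.62600^0 = 1 × 0.0195653 × 1.0000 = 0.019565
Relative intensity = 0.019565 / 0.366990 × 100 = 5.3

5.3%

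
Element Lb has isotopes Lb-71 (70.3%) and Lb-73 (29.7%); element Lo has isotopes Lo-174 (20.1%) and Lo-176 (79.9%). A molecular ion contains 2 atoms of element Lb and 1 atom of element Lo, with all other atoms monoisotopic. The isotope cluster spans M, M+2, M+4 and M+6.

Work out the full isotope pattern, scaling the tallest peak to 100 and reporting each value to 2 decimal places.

20.75 : 100.00 : 73.39 : 14.72

Element Lb pattern (n=2): 0.494209 : 0.417582 : 0.088209
Element Lo pattern (n=1): 0.2010 : 0.7990
Convolve the two distributions (both contribute in 2-u steps):
  M: 0.494209×0.2010 = 0.099336
  M+2: 0.494209×0.7990 + 0.417582×0.2010 = 0.478807
  M+4: 0.417582×0.7990 + 0.088209×0.2010 = 0.351378
  M+6: 0.088209×0.7990 = 0.070479
Scale to base peak (0.478807) = 100: 20.75 : 100.00 : 73.39 : 14.72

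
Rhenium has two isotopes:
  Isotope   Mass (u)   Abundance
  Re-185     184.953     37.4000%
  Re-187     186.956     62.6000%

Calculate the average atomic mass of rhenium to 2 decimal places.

Average mass = Σ (abundance × isotope mass) = 0.374000 × 184.953 + 0.626000 × 186.956
= 69.1724 + 117.0345 = 186.2069 u

186.21 u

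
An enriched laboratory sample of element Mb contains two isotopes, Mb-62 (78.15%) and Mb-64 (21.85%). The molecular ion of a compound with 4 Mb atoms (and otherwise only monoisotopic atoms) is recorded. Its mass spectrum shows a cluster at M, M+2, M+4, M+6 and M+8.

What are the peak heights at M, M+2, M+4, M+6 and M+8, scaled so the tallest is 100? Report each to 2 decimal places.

89.42 : 100.00 : 41.94 : 7.82 : 0.55

Each Mb atom is independently Mb-62 (p = 0.7815) or Mb-64 (q = 0.2185); the cluster is the binomial expansion (p + q)^4.
P(M) = 0.7815^4 = 0.373006
P(M+2) = 4 × 0.7815^3 × 0.2185^1 = 0.417156
P(M+4) = 6 × 0.7815^2 × 0.2185^2 = 0.174949
P(M+6) = 4 × 0.7815^1 × 0.2185^3 = 0.032609
P(M+8) = 0.2185^4 = 0.002279
The M+2 peak is largest (0.417156); scaling to 100 gives 89.42 : 100.00 : 41.94 : 7.82 : 0.55.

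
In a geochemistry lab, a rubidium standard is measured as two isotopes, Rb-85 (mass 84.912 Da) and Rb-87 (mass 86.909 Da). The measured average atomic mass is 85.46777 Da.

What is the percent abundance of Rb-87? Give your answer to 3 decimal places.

27.830%

Let x be the fractional abundance of Rb-85; then Rb-87 has abundance 1 − x.
84.912·x + 86.909·(1 − x) = 85.46777
(84.912 − 86.909)·x = 85.46777 − 86.909
x = -1.44123 / -1.997 = 0.72170 → 72.170% Rb-85, 27.830% Rb-87.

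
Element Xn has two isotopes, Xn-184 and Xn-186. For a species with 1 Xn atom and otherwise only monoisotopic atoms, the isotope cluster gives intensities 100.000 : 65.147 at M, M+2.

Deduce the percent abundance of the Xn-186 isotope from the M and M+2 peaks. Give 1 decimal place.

39.4%

If p is the fraction of Xn that is Xn-184, then I(M+2)/I(M) = [C(1,1)·p^0·(1−p)] / p^1 = 1·(1−p)/p = 65.147/100.000 = 0.6515
(1−p)/p = 0.6515/1 = 0.6515  ⇒  p = 1/(1 + 0.6515) = 0.6055
Xn-184: 60.6%, Xn-186: 39.4%.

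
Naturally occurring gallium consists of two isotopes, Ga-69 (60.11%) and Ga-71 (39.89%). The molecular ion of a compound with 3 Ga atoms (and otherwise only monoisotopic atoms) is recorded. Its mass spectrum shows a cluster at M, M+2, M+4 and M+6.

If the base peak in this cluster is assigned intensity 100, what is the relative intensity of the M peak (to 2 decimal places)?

(0.6011 + 0.3989)^3 gives M 0.2172, M+2 0.4324, M+4 0.2869, M+6 0.0635; the largest is M+2.
P(M+2) = C(3,1) × 0.6011^2 × 0.3989^1 = 3 × 0.36132121 × 0.3989 = 0.432393 (base)
P(M) = C(3,0) × 0.6011^3 × 0.3989^0 = 1 × 0.21719018 × 1.0000 = 0.217190
Relative intensity = 0.217190 / 0.432393 × 100 = 50.23

50.23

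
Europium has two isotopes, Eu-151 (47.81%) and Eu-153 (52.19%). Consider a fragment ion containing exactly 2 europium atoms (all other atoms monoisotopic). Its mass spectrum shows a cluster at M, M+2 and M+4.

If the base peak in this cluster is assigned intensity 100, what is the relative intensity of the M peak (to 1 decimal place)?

45.8

(0.4781 + 0.5219)^2 gives M 0.2286, M+2 0.4990, M+4 0.2724; the largest is M+2.
P(M+2) = C(2,1) × 0.4781^1 × 0.5219^1 = 2 × 0.4781 × 0.5219 = 0.499041 (base)
P(M) = C(2,0) × 0.4781^2 × 0.5219^0 = 1 × 0.22857961 × 1.0000 = 0.228580
Relative intensity = 0.228580 / 0.499041 × 100 = 45.8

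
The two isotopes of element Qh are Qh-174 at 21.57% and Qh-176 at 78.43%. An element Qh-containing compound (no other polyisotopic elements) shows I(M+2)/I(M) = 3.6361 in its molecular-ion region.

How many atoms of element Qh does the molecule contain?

1

For n independent Qh atoms, I(M+2)/I(M) = n · (abundance Qh-176) / (abundance Qh-174) = n · 0.7843/0.2157.
n = 3.6361 × 0.2157/0.7843 = 1.00 ≈ 1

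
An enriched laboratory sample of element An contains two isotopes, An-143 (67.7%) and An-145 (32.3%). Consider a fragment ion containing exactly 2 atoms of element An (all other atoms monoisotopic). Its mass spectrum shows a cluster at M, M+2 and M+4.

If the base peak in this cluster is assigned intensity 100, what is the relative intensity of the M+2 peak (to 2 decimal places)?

(0.677 + 0.323)^2 gives M 0.4583, M+2 0.4373, M+4 0.1043; the largest is M.
P(M) = C(2,0) × 0.677^2 × 0.323^0 = 1 × 0.458329 × 1.0000 = 0.458329 (base)
P(M+2) = C(2,1) × 0.677^1 × 0.323^1 = 2 × 0.6770 × 0.3230 = 0.437342
Relative intensity = 0.437342 / 0.458329 × 100 = 95.42

95.42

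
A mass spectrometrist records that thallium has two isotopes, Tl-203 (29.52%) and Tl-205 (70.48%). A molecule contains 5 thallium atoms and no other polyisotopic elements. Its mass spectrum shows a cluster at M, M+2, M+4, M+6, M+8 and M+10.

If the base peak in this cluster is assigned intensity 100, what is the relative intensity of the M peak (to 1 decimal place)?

0.6

(0.2952 + 0.7048)^5 gives M 0.0022, M+2 0.0268, M+4 0.1278, M+6 0.3051, M+8 0.3642, M+10 0.1739; the largest is M+8.
P(M+8) = C(5,4) × 0.2952^1 × 0.7048^4 = 5 × 0.2952 × 0.24675365 = 0.364208 (base)
P(M) = C(5,0) × 0.2952^5 × 0.7048^0 = 1 × 0.00224172 × 1.0000 = 0.002242
Relative intensity = 0.002242 / 0.364208 × 100 = 0.6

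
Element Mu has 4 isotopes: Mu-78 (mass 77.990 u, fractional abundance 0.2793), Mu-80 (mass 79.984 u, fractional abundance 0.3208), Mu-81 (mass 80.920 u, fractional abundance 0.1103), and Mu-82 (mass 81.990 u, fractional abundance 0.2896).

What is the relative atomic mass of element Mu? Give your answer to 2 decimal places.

Weight each isotope mass by its fractional abundance: 0.2793 × 77.990 + 0.3208 × 79.984 + 0.1103 × 80.920 + 0.2896 × 81.990
= 21.7826 + 25.6589 + 8.9255 + 23.7443 = 80.1113 u

80.11 u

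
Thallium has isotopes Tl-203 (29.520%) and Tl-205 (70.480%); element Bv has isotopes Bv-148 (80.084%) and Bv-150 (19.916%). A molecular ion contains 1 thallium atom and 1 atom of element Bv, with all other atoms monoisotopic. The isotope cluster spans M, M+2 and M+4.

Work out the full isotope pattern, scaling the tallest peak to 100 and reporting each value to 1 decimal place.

Thallium pattern (n=1): 0.2952 : 0.7048
Element Bv pattern (n=1): 0.80084 : 0.19916
Convolve the two distributions (both contribute in 2-u steps):
  M: 0.2952×0.80084 = 0.236408
  M+2: 0.2952×0.19916 + 0.7048×0.80084 = 0.623224
  M+4: 0.7048×0.19916 = 0.140368
Scale to base peak (0.623224) = 100: 37.9 : 100.0 : 22.5

37.9 : 100.0 : 22.5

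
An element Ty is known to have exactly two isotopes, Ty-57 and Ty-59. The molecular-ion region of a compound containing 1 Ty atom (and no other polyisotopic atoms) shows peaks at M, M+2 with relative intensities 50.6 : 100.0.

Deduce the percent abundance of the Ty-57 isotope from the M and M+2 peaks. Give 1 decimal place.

33.6%

Let p = fractional abundance of Ty-57. I(M+2)/I(M) = [C(1,1)·p^0·(1−p)] / p^1 = 1·(1−p)/p = 100.0/50.6 = 1.9763
(1−p)/p = 1.9763/1 = 1.9763  ⇒  p = 1/(1 + 1.9763) = 0.3360
Ty-57: 33.6%, Ty-59: 66.4%.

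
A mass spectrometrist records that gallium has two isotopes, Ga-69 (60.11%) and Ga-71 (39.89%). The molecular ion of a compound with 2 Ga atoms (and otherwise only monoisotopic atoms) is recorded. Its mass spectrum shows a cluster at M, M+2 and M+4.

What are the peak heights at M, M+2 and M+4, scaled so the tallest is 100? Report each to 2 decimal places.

75.34 : 100.00 : 33.18

Expanding (0.6011 + 0.3989)^2:
P(M) = 0.6011^2 = 0.361321
P(M+2) = 2 × 0.6011^1 × 0.3989^1 = 0.479558
P(M+4) = 0.3989^2 = 0.159121
The M+2 peak is largest (0.479558); scaling to 100 gives 75.34 : 100.00 : 33.18.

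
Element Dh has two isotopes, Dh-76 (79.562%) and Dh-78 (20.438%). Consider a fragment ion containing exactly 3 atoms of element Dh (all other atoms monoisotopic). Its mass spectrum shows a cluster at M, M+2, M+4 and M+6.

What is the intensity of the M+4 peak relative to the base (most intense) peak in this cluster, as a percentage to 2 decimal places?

19.80%

(0.79562 + 0.20438)^3 gives M 0.5036, M+2 0.3881, M+4 0.0997, M+6 0.0085; the largest is M.
P(M) = C(3,0) × 0.79562^3 × 0.20438^0 = 1 × 0.50363636 × 1.0000 = 0.503636 (base)
P(M+4) = C(3,2) × 0.79562^1 × 0.20438^2 = 3 × 0.79562 × 0.04177118 = 0.099702
Relative intensity = 0.099702 / 0.503636 × 100 = 19.80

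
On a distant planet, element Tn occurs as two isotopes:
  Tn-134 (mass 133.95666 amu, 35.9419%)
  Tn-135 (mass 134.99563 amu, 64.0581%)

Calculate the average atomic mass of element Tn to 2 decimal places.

Average mass = Σ (abundance × isotope mass) = 0.359419 × 133.95666 + 0.640581 × 134.99563
= 48.146569 + 86.475636 = 134.622205 amu

134.62 amu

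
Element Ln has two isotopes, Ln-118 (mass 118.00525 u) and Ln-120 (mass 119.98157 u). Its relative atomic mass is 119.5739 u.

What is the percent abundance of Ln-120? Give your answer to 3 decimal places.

Let x be the fractional abundance of Ln-118; then Ln-120 has abundance 1 − x.
118.00525·x + 119.98157·(1 − x) = 119.5739
(118.00525 − 119.98157)·x = 119.5739 − 119.98157
x = -0.40767 / -1.97632 = 0.20628 → 20.628% Ln-118, 79.372% Ln-120.

79.372%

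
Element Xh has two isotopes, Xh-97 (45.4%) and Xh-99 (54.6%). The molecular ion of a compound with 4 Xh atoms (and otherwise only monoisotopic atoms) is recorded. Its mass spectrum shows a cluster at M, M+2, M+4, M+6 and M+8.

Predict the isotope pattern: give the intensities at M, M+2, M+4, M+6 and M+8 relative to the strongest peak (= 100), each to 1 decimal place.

Each Xh atom is independently Xh-97 (p = 0.454) or Xh-99 (q = 0.546); the cluster is the binomial expansion (p + q)^4.
P(M) = 0.454^4 = 0.042484
P(M+2) = 4 × 0.454^3 × 0.546^1 = 0.204371
P(M+4) = 6 × 0.454^2 × 0.546^2 = 0.368679
P(M+6) = 4 × 0.454^1 × 0.546^3 = 0.295593
P(M+8) = 0.546^4 = 0.088873
The M+4 peak is largest (0.368679); scaling to 100 gives 11.5 : 55.4 : 100.0 : 80.2 : 24.1.

11.5 : 55.4 : 100.0 : 80.2 : 24.1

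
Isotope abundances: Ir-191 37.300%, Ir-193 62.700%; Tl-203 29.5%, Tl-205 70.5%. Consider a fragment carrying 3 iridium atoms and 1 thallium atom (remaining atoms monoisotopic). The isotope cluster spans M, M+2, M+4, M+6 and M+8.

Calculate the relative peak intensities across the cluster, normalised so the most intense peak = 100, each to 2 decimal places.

4.00 : 29.72 : 82.09 : 100.00 : 45.39

Iridium pattern (n=3): 0.05189512 : 0.26170165 : 0.43991135 : 0.24649188
Thallium pattern (n=1): 0.2950 : 0.7050
Convolve the two distributions (both contribute in 2-u steps):
  M: 0.05189512×0.2950 = 0.015309
  M+2: 0.05189512×0.7050 + 0.26170165×0.2950 = 0.113788
  M+4: 0.26170165×0.7050 + 0.43991135×0.2950 = 0.314274
  M+6: 0.43991135×0.7050 + 0.24649188×0.2950 = 0.382853
  M+8: 0.24649188×0.7050 = 0.173777
Scale to base peak (0.382853) = 100: 4.00 : 29.72 : 82.09 : 100.00 : 45.39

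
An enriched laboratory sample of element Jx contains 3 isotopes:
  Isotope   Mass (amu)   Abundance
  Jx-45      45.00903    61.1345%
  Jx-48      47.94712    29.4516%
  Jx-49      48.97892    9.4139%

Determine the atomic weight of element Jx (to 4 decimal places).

46.2481 amu

Ar = Σ fᵢ·mᵢ = 0.611345 × 45.00903 + 0.294516 × 47.94712 + 0.094139 × 48.97892
= 27.516045 + 14.121194 + 4.610827 = 46.248066 amu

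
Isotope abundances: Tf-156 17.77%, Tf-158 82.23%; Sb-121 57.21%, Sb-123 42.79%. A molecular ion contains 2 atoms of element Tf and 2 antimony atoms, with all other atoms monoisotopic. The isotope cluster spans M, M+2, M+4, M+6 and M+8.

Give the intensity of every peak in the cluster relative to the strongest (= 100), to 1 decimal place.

Element Tf pattern (n=2): 0.03157729 : 0.29224542 : 0.67617729
Antimony pattern (n=2): 0.32729841 : 0.48960318 : 0.18309841
Convolve the two distributions (both contribute in 2-u steps):
  M: 0.03157729×0.32729841 = 0.010335
  M+2: 0.03157729×0.48960318 + 0.29224542×0.32729841 = 0.111112
  M+4: 0.03157729×0.18309841 + 0.29224542×0.48960318 + 0.67617729×0.32729841 = 0.370178
  M+6: 0.29224542×0.18309841 + 0.67617729×0.48960318 = 0.384568
  M+8: 0.67617729×0.18309841 = 0.123807
Scale to base peak (0.384568) = 100: 2.7 : 28.9 : 96.3 : 100.0 : 32.2

2.7 : 28.9 : 96.3 : 100.0 : 32.2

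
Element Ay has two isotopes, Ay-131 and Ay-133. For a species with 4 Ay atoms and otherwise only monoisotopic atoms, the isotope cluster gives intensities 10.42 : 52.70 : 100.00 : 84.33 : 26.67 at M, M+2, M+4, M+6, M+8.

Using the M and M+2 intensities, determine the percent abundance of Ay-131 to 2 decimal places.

If p is the fraction of Ay that is Ay-131, then I(M+2)/I(M) = [C(4,1)·p^3·(1−p)] / p^4 = 4·(1−p)/p = 52.70/10.42 = 5.0576
(1−p)/p = 5.0576/4 = 1.2644  ⇒  p = 1/(1 + 1.2644) = 0.4416
Ay-131: 44.16%, Ay-133: 55.84%.

44.16%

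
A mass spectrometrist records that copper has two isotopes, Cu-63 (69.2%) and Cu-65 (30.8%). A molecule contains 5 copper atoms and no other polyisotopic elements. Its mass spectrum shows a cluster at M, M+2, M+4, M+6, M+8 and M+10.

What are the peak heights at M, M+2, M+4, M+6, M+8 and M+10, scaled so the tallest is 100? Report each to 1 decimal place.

The 5 Cu atoms are independent, so intensities follow the terms of (0.692 + 0.308)^5.
P(M) = 0.692^5 = 0.158683
P(M+2) = 5 × 0.692^4 × 0.308^1 = 0.353139
P(M+4) = 10 × 0.692^3 × 0.308^2 = 0.314355
P(M+6) = 10 × 0.692^2 × 0.308^3 = 0.139915
P(M+8) = 5 × 0.692^1 × 0.308^4 = 0.031137
P(M+10) = 0.308^5 = 0.002772
The M+2 peak is largest (0.353139); scaling to 100 gives 44.9 : 100.0 : 89.0 : 39.6 : 8.8 : 0.8.

44.9 : 100.0 : 89.0 : 39.6 : 8.8 : 0.8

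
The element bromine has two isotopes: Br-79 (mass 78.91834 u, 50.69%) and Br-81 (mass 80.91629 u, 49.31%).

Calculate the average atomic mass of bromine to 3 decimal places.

The abundance-weighted mean is 0.5069 × 78.91834 + 0.4931 × 80.91629
= 40.003707 + 39.899823 = 79.903530 u

79.904 u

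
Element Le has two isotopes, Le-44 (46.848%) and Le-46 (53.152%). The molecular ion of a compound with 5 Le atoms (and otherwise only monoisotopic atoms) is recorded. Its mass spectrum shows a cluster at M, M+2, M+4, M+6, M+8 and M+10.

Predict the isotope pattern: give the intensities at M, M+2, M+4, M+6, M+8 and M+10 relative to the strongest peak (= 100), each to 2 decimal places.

The 5 Le atoms are independent, so intensities follow the terms of (0.46848 + 0.53152)^5.
P(M) = 0.46848^5 = 0.022566
P(M+2) = 5 × 0.46848^4 × 0.53152^1 = 0.128013
P(M+4) = 10 × 0.46848^3 × 0.53152^2 = 0.290477
P(M+6) = 10 × 0.46848^2 × 0.53152^3 = 0.329565
P(M+8) = 5 × 0.46848^1 × 0.53152^4 = 0.186956
P(M+10) = 0.53152^5 = 0.042423
The M+6 peak is largest (0.329565); scaling to 100 gives 6.85 : 38.84 : 88.14 : 100.00 : 56.73 : 12.87.

6.85 : 38.84 : 88.14 : 100.00 : 56.73 : 12.87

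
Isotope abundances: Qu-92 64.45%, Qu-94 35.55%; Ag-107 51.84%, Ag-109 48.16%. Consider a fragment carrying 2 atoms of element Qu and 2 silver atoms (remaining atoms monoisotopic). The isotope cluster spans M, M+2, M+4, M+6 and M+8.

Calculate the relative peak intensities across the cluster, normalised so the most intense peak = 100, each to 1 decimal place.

31.1 : 92.0 : 100.0 : 47.2 : 8.2

Element Qu pattern (n=2): 0.41538025 : 0.4582395 : 0.12638025
Silver pattern (n=2): 0.26873856 : 0.49932288 : 0.23193856
Convolve the two distributions (both contribute in 2-u steps):
  M: 0.41538025×0.26873856 = 0.111629
  M+2: 0.41538025×0.49932288 + 0.4582395×0.26873856 = 0.330555
  M+4: 0.41538025×0.23193856 + 0.4582395×0.49932288 + 0.12638025×0.26873856 = 0.359115
  M+6: 0.4582395×0.23193856 + 0.12638025×0.49932288 = 0.169388
  M+8: 0.12638025×0.23193856 = 0.029312
Scale to base peak (0.359115) = 100: 31.1 : 92.0 : 100.0 : 47.2 : 8.2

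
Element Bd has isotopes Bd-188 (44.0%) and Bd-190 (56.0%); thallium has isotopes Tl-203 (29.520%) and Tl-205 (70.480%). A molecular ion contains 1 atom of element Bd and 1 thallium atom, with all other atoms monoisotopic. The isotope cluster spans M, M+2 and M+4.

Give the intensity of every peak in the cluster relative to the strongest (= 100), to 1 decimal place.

27.3 : 100.0 : 83.0

Element Bd pattern (n=1): 0.4400 : 0.5600
Thallium pattern (n=1): 0.2952 : 0.7048
Convolve the two distributions (both contribute in 2-u steps):
  M: 0.4400×0.2952 = 0.129888
  M+2: 0.4400×0.7048 + 0.5600×0.2952 = 0.475424
  M+4: 0.5600×0.7048 = 0.394688
Scale to base peak (0.475424) = 100: 27.3 : 100.0 : 83.0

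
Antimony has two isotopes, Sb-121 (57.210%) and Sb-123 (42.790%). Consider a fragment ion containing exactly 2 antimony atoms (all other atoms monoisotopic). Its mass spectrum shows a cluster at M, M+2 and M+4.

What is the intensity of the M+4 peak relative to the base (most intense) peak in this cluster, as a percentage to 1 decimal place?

37.4%

Term probabilities: M 0.3273, M+2 0.4896, M+4 0.1831. Base peak = M+2.
P(M+2) = C(2,1) × 0.57210^1 × 0.42790^1 = 2 × 0.5721 × 0.4279 = 0.489603 (base)
P(M+4) = C(2,2) × 0.57210^0 × 0.42790^2 = 1 × 1.0000 × 0.18309841 = 0.183098
Relative intensity = 0.183098 / 0.489603 × 100 = 37.4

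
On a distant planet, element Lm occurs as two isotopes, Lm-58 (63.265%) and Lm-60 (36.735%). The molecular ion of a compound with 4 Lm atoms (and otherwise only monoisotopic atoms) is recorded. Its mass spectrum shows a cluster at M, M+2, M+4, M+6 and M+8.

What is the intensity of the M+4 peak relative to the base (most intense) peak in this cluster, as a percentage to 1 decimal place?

87.1%

Term probabilities: M 0.1602, M+2 0.3721, M+4 0.3241, M+6 0.1254, M+8 0.0182. Base peak = M+2.
P(M+2) = C(4,1) × 0.63265^3 × 0.36735^1 = 4 × 0.25321565 × 0.36735 = 0.372075 (base)
P(M+4) = C(4,2) × 0.63265^2 × 0.36735^2 = 6 × 0.40024602 × 0.13494602 = 0.324070
Relative intensity = 0.324070 / 0.372075 × 100 = 87.1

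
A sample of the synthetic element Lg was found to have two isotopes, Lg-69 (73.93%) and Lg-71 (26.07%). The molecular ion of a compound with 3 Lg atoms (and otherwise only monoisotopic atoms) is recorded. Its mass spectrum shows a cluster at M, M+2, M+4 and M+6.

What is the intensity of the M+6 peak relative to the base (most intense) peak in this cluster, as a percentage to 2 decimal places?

Binomial terms of (0.7393 + 0.2607)^3: M 0.4041, M+2 0.4275, M+4 0.1507, M+6 0.0177 → M+2 is the base peak.
P(M+2) = C(3,1) × 0.7393^2 × 0.2607^1 = 3 × 0.54656449 × 0.2607 = 0.427468 (base)
P(M+6) = C(3,3) × 0.7393^0 × 0.2607^3 = 1 × 1.0000 × 0.01771834 = 0.017718
Relative intensity = 0.017718 / 0.427468 × 100 = 4.14

4.14%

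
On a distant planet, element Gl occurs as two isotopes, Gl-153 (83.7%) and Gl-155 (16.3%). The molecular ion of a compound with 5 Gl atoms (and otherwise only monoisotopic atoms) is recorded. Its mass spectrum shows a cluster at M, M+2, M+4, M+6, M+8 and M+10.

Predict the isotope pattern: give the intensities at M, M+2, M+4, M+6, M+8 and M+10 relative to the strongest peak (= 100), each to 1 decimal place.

100.0 : 97.4 : 37.9 : 7.4 : 0.7 : 0.0

Expanding (0.837 + 0.163)^5:
P(M) = 0.837^5 = 0.410797
P(M+2) = 5 × 0.837^4 × 0.163^1 = 0.399999
P(M+4) = 10 × 0.837^3 × 0.163^2 = 0.155794
P(M+6) = 10 × 0.837^2 × 0.163^3 = 0.030340
P(M+8) = 5 × 0.837^1 × 0.163^4 = 0.002954
P(M+10) = 0.163^5 = 0.000115
The M peak is largest (0.410797); scaling to 100 gives 100.0 : 97.4 : 37.9 : 7.4 : 0.7 : 0.0.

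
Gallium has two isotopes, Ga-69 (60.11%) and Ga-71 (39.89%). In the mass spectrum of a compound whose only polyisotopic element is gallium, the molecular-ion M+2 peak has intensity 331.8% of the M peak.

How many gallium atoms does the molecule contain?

5

For n independent Ga atoms, I(M+2)/I(M) = n · (abundance Ga-71) / (abundance Ga-69) = n · 0.3989/0.6011.
n = 3.318 × 0.6011/0.3989 = 5.00 ≈ 5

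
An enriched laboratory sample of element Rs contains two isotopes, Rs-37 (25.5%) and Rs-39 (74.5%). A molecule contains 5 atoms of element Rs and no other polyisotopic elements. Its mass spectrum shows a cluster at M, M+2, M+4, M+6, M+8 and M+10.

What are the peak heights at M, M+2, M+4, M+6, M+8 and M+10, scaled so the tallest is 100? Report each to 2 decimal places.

0.27 : 4.01 : 23.43 : 68.46 : 100.00 : 58.43

Expanding (0.255 + 0.745)^5:
P(M) = 0.255^5 = 0.001078
P(M+2) = 5 × 0.255^4 × 0.745^1 = 0.015750
P(M+4) = 10 × 0.255^3 × 0.745^2 = 0.092031
P(M+6) = 10 × 0.255^2 × 0.745^3 = 0.268874
P(M+8) = 5 × 0.255^1 × 0.745^4 = 0.392767
P(M+10) = 0.745^5 = 0.229499
The M+8 peak is largest (0.392767); scaling to 100 gives 0.27 : 4.01 : 23.43 : 68.46 : 100.00 : 58.43.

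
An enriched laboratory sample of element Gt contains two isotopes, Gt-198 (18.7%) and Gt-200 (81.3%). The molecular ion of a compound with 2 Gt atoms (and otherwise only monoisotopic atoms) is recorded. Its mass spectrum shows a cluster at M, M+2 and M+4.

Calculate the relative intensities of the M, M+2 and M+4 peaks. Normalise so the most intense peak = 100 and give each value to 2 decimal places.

The 2 Gt atoms are independent, so intensities follow the terms of (0.187 + 0.813)^2.
P(M) = 0.187^2 = 0.034969
P(M+2) = 2 × 0.187^1 × 0.813^1 = 0.304062
P(M+4) = 0.813^2 = 0.660969
The M+4 peak is largest (0.660969); scaling to 100 gives 5.29 : 46.00 : 100.00.

5.29 : 46.00 : 100.00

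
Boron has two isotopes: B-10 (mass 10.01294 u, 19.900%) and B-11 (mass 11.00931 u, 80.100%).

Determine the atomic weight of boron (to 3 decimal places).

The abundance-weighted mean is 0.19900 × 10.01294 + 0.80100 × 11.00931
= 1.992575 + 8.818457 = 10.811032 u

10.811 u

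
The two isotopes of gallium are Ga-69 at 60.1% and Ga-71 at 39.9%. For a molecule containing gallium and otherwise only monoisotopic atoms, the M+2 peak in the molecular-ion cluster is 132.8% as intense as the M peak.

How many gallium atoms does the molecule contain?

For n independent Ga atoms, I(M+2)/I(M) = n · (abundance Ga-71) / (abundance Ga-69) = n · 0.399/0.601.
n = 1.328 × 0.601/0.399 = 2.00 ≈ 2

2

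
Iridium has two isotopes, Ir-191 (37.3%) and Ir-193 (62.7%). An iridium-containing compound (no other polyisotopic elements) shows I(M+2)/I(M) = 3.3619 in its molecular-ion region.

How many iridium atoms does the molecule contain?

2

For n independent Ir atoms, I(M+2)/I(M) = n · (abundance Ir-193) / (abundance Ir-191) = n · 0.627/0.373.
n = 3.3619 × 0.373/0.627 = 2.00 ≈ 2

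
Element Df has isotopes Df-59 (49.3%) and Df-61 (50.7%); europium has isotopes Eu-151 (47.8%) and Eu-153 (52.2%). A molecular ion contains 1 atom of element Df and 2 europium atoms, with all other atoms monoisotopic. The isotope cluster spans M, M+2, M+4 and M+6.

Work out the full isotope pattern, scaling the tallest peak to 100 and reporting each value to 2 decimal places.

29.08 : 93.42 : 100.00 : 35.67

Element Df pattern (n=1): 0.4930 : 0.5070
Europium pattern (n=2): 0.228484 : 0.499032 : 0.272484
Convolve the two distributions (both contribute in 2-u steps):
  M: 0.4930×0.228484 = 0.112643
  M+2: 0.4930×0.499032 + 0.5070×0.228484 = 0.361864
  M+4: 0.4930×0.272484 + 0.5070×0.499032 = 0.387344
  M+6: 0.5070×0.272484 = 0.138149
Scale to base peak (0.387344) = 100: 29.08 : 93.42 : 100.00 : 35.67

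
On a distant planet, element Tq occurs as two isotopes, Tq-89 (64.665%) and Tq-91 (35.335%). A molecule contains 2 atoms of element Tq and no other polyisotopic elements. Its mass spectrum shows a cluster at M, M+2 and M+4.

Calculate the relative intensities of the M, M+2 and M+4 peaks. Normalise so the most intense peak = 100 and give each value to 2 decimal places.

Each Tq atom is independently Tq-89 (p = 0.64665) or Tq-91 (q = 0.35335); the cluster is the binomial expansion (p + q)^2.
P(M) = 0.64665^2 = 0.418156
P(M+2) = 2 × 0.64665^1 × 0.35335^1 = 0.456988
P(M+4) = 0.35335^2 = 0.124856
The M+2 peak is largest (0.456988); scaling to 100 gives 91.50 : 100.00 : 27.32.

91.50 : 100.00 : 27.32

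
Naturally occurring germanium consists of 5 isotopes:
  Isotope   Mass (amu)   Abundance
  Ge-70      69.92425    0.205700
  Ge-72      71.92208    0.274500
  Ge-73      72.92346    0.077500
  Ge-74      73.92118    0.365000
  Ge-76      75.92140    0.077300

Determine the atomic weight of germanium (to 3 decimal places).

72.628 amu

Weight each isotope mass by its fractional abundance: 0.205700 × 69.92425 + 0.274500 × 71.92208 + 0.077500 × 72.92346 + 0.365000 × 73.92118 + 0.077300 × 75.92140
= 14.383418 + 19.742611 + 5.651568 + 26.981231 + 5.868724 = 72.627552 amu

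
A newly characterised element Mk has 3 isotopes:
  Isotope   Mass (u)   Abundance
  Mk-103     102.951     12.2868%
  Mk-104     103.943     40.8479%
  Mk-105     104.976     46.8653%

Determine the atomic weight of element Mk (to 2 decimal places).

104.31 u

The abundance-weighted mean is 0.122868 × 102.951 + 0.408479 × 103.943 + 0.468653 × 104.976
= 12.6494 + 42.4585 + 49.1973 = 104.3052 u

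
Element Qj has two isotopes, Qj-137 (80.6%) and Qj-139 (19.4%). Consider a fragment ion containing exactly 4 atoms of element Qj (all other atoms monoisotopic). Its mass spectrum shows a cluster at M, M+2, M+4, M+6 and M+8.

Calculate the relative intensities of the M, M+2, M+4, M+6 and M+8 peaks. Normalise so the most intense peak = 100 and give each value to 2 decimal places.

Each Qj atom is independently Qj-137 (p = 0.806) or Qj-139 (q = 0.194); the cluster is the binomial expansion (p + q)^4.
P(M) = 0.806^4 = 0.422027
P(M+2) = 4 × 0.806^3 × 0.194^1 = 0.406319
P(M+4) = 6 × 0.806^2 × 0.194^2 = 0.146698
P(M+6) = 4 × 0.806^1 × 0.194^3 = 0.023540
P(M+8) = 0.194^4 = 0.001416
The M peak is largest (0.422027); scaling to 100 gives 100.00 : 96.28 : 34.76 : 5.58 : 0.34.

100.00 : 96.28 : 34.76 : 5.58 : 0.34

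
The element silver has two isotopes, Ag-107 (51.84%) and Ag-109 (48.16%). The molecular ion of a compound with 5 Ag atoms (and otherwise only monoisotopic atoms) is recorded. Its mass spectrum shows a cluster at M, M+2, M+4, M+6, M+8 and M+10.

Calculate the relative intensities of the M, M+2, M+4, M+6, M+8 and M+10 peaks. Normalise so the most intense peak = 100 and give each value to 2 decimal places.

11.59 : 53.82 : 100.00 : 92.90 : 43.15 : 8.02

The 5 Ag atoms are independent, so intensities follow the terms of (0.5184 + 0.4816)^5.
P(M) = 0.5184^5 = 0.037439
P(M+2) = 5 × 0.5184^4 × 0.4816^1 = 0.173907
P(M+4) = 10 × 0.5184^3 × 0.4816^2 = 0.323123
P(M+6) = 10 × 0.5184^2 × 0.4816^3 = 0.300185
P(M+8) = 5 × 0.5184^1 × 0.4816^4 = 0.139438
P(M+10) = 0.4816^5 = 0.025908
The M+4 peak is largest (0.323123); scaling to 100 gives 11.59 : 53.82 : 100.00 : 92.90 : 43.15 : 8.02.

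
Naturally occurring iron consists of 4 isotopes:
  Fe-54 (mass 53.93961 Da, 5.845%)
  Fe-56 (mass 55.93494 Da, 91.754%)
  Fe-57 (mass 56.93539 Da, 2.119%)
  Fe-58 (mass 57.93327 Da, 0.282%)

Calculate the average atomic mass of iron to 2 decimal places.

Average mass = Σ (abundance × isotope mass) = 0.05845 × 53.93961 + 0.91754 × 55.93494 + 0.02119 × 56.93539 + 0.00282 × 57.93327
= 3.152770 + 51.322545 + 1.206461 + 0.163372 = 55.845148 Da

55.85 Da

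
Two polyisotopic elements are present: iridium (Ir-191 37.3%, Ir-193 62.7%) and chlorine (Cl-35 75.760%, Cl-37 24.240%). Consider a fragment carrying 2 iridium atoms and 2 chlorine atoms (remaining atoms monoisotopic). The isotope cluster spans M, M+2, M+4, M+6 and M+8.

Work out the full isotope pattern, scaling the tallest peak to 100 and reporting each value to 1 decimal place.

19.7 : 78.8 : 100.0 : 42.4 : 5.7

Iridium pattern (n=2): 0.139129 : 0.467742 : 0.393129
Chlorine pattern (n=2): 0.57395776 : 0.36728448 : 0.05875776
Convolve the two distributions (both contribute in 2-u steps):
  M: 0.139129×0.57395776 = 0.079854
  M+2: 0.139129×0.36728448 + 0.467742×0.57395776 = 0.319564
  M+4: 0.139129×0.05875776 + 0.467742×0.36728448 + 0.393129×0.57395776 = 0.405609
  M+6: 0.467742×0.05875776 + 0.393129×0.36728448 = 0.171874
  M+8: 0.393129×0.05875776 = 0.023099
Scale to base peak (0.405609) = 100: 19.7 : 78.8 : 100.0 : 42.4 : 5.7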